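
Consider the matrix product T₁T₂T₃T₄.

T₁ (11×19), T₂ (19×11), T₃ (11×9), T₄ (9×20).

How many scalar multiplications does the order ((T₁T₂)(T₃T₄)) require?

6699

(T₁T₂): 11×19 by 19×11 → 11×11, cost 11·19·11 = 2299
(T₃T₄): 11×9 by 9×20 → 11×20, cost 11·9·20 = 1980
((T₁T₂)(T₃T₄)): 11×11 by 11×20 → 11×20, cost 11·11·20 = 2420; cumulative 6699
Total: 6699 scalar multiplications.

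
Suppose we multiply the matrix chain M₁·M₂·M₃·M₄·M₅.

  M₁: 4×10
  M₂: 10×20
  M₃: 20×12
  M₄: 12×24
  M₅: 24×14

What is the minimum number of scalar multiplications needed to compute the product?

4256

Adjacent pairs: M₁M₂ = 4·10·20 = 800; M₂M₃ = 10·20·12 = 2400; M₃M₄ = 20·12·24 = 5760; M₄M₅ = 12·24·14 = 4032.
Length 3: M₁..M₃: k=1: 0+2400+4·10·12=2880; k=2: 800+0+4·20·12=1760 → min 1760 | M₂..M₄: k=2: 0+5760+10·20·24=10560; k=3: 2400+0+10·12·24=5280 → min 5280 | M₃..M₅: k=3: 0+4032+20·12·14=7392; k=4: 5760+0+20·24·14=12480 → min 7392.
Length 4: M₁..M₄: k=1: 0+5280+4·10·24=6240; k=2: 800+5760+4·20·24=8480; k=3: 1760+0+4·12·24=2912 → min 2912 | M₂..M₅: k=2: 0+7392+10·20·14=10192; k=3: 2400+4032+10·12·14=8112; k=4: 5280+0+10·24·14=8640 → min 8112.
Length 5: M₁..M₅: k=1: 0+8112+4·10·14=8672; k=2: 800+7392+4·20·14=9312; k=3: 1760+4032+4·12·14=6464; k=4: 2912+0+4·24·14=4256 → min 4256.
Optimal order: ((((M₁·M₂)·M₃)·M₄)·M₅) with cost 4256.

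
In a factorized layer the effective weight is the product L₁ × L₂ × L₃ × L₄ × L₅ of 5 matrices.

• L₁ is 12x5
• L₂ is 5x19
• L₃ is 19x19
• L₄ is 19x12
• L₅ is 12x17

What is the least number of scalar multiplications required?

4985

Adjacent pairs: L₁L₂ = 12·5·19 = 1140; L₂L₃ = 5·19·19 = 1805; L₃L₄ = 19·19·12 = 4332; L₄L₅ = 19·12·17 = 3876.
Length 3: L₁..L₃: k=1: 0+1805+12·5·19=2945; k=2: 1140+0+12·19·19=5472 → min 2945 | L₂..L₄: k=2: 0+4332+5·19·12=5472; k=3: 1805+0+5·19·12=2945 → min 2945 | L₃..L₅: k=3: 0+3876+19·19·17=10013; k=4: 4332+0+19·12·17=8208 → min 8208.
Length 4: L₁..L₄: k=1: 0+2945+12·5·12=3665; k=2: 1140+4332+12·19·12=8208; k=3: 2945+0+12·19·12=5681 → min 3665 | L₂..L₅: k=2: 0+8208+5·19·17=9823; k=3: 1805+3876+5·19·17=7296; k=4: 2945+0+5·12·17=3965 → min 3965.
Length 5: L₁..L₅: k=1: 0+3965+12·5·17=4985; k=2: 1140+8208+12·19·17=13224; k=3: 2945+3876+12·19·17=10697; k=4: 3665+0+12·12·17=6113 → min 4985.
Optimal order: (L₁ × (((L₂ × L₃) × L₄) × L₅)) with cost 4985.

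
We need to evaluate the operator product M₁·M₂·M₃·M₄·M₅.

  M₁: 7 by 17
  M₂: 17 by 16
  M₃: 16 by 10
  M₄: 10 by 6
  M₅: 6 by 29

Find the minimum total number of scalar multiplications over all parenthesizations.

4524

Adjacent pairs: M₁M₂ = 7·17·16 = 1904; M₂M₃ = 17·16·10 = 2720; M₃M₄ = 16·10·6 = 960; M₄M₅ = 10·6·29 = 1740.
Length 3: M₁..M₃: k=1: 0+2720+7·17·10=3910; k=2: 1904+0+7·16·10=3024 → min 3024 | M₂..M₄: k=2: 0+960+17·16·6=2592; k=3: 2720+0+17·10·6=3740 → min 2592 | M₃..M₅: k=3: 0+1740+16·10·29=6380; k=4: 960+0+16·6·29=3744 → min 3744.
Length 4: M₁..M₄: k=1: 0+2592+7·17·6=3306; k=2: 1904+960+7·16·6=3536; k=3: 3024+0+7·10·6=3444 → min 3306 | M₂..M₅: k=2: 0+3744+17·16·29=11632; k=3: 2720+1740+17·10·29=9390; k=4: 2592+0+17·6·29=5550 → min 5550.
Length 5: M₁..M₅: k=1: 0+5550+7·17·29=9001; k=2: 1904+3744+7·16·29=8896; k=3: 3024+1740+7·10·29=6794; k=4: 3306+0+7·6·29=4524 → min 4524.
Optimal order: ((M₁·(M₂·(M₃·M₄)))·M₅) with cost 4524.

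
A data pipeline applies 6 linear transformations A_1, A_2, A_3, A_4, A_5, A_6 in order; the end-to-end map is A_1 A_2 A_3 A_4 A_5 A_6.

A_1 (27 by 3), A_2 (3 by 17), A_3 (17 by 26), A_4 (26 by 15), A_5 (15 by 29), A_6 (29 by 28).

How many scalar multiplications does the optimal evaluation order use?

8505

Adjacent pairs: A_1A_2 = 27·3·17 = 1377; A_2A_3 = 3·17·26 = 1326; A_3A_4 = 17·26·15 = 6630; A_4A_5 = 26·15·29 = 11310; A_5A_6 = 15·29·28 = 12180.
Length 3: A_1..A_3: k=1: 0+1326+27·3·26=3432; k=2: 1377+0+27·17·26=13311 → min 3432 | A_2..A_4: k=2: 0+6630+3·17·15=7395; k=3: 1326+0+3·26·15=2496 → min 2496 | A_3..A_5: k=3: 0+11310+17·26·29=24128; k=4: 6630+0+17·15·29=14025 → min 14025 | A_4..A_6: k=4: 0+12180+26·15·28=23100; k=5: 11310+0+26·29·28=32422 → min 23100.
Length 4: A_1..A_4: k=1: 0+2496+27·3·15=3711; k=2: 1377+6630+27·17·15=14892; k=3: 3432+0+27·26·15=13962 → min 3711 | A_2..A_5: k=2: 0+14025+3·17·29=15504; k=3: 1326+11310+3·26·29=14898; k=4: 2496+0+3·15·29=3801 → min 3801 | A_3..A_6: k=3: 0+23100+17·26·28=35476; k=4: 6630+12180+17·15·28=25950; k=5: 14025+0+17·29·28=27829 → min 25950.
Length 5: A_1..A_5: k=1: 0+3801+27·3·29=6150; k=2: 1377+14025+27·17·29=28713; k=3: 3432+11310+27·26·29=35100; k=4: 3711+0+27·15·29=15456 → min 6150 | A_2..A_6: k=2: 0+25950+3·17·28=27378; k=3: 1326+23100+3·26·28=26610; k=4: 2496+12180+3·15·28=15936; k=5: 3801+0+3·29·28=6237 → min 6237.
Length 6: A_1..A_6: k=1: 0+6237+27·3·28=8505; k=2: 1377+25950+27·17·28=40179; k=3: 3432+23100+27·26·28=46188; k=4: 3711+12180+27·15·28=27231; k=5: 6150+0+27·29·28=28074 → min 8505.
Optimal order: (A_1 ((((A_2 A_3) A_4) A_5) A_6)) with cost 8505.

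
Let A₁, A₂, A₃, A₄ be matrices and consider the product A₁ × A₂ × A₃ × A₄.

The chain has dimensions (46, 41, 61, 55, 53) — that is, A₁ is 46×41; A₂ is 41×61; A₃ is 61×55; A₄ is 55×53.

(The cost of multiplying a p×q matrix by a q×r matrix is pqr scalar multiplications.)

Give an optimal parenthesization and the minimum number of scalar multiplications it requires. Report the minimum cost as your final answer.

357028

Adjacent pairs: A₁A₂ = 46·41·61 = 115046; A₂A₃ = 41·61·55 = 137555; A₃A₄ = 61·55·53 = 177815.
Length 3: A₁..A₃: k=1: 0+137555+46·41·55=241285; k=2: 115046+0+46·61·55=269376 → min 241285 | A₂..A₄: k=2: 0+177815+41·61·53=310368; k=3: 137555+0+41·55·53=257070 → min 257070.
Length 4: A₁..A₄: k=1: 0+257070+46·41·53=357028; k=2: 115046+177815+46·61·53=441579; k=3: 241285+0+46·55·53=375375 → min 357028.
Optimal parenthesization: (A₁ × ((A₂ × A₃) × A₄)) with cost 357028.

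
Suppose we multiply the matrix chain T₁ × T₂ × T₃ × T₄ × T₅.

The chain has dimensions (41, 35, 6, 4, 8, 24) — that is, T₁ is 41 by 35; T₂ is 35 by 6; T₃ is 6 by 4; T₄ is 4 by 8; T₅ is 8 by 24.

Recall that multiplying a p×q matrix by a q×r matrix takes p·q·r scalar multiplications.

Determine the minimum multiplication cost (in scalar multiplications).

11284

Adjacent pairs: T₁T₂ = 41·35·6 = 8610; T₂T₃ = 35·6·4 = 840; T₃T₄ = 6·4·8 = 192; T₄T₅ = 4·8·24 = 768.
Length 3: T₁..T₃: k=1: 0+840+41·35·4=6580; k=2: 8610+0+41·6·4=9594 → min 6580 | T₂..T₄: k=2: 0+192+35·6·8=1872; k=3: 840+0+35·4·8=1960 → min 1872 | T₃..T₅: k=3: 0+768+6·4·24=1344; k=4: 192+0+6·8·24=1344 → min 1344.
Length 4: T₁..T₄: k=1: 0+1872+41·35·8=13352; k=2: 8610+192+41·6·8=10770; k=3: 6580+0+41·4·8=7892 → min 7892 | T₂..T₅: k=2: 0+1344+35·6·24=6384; k=3: 840+768+35·4·24=4968; k=4: 1872+0+35·8·24=8592 → min 4968.
Length 5: T₁..T₅: k=1: 0+4968+41·35·24=39408; k=2: 8610+1344+41·6·24=15858; k=3: 6580+768+41·4·24=11284; k=4: 7892+0+41·8·24=15764 → min 11284.
Optimal order: ((T₁ × (T₂ × T₃)) × (T₄ × T₅)) with cost 11284.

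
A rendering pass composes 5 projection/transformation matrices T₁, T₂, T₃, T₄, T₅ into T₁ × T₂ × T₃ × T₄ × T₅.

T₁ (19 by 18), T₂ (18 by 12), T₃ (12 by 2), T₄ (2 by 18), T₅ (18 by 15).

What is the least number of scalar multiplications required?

Adjacent pairs: T₁T₂ = 19·18·12 = 4104; T₂T₃ = 18·12·2 = 432; T₃T₄ = 12·2·18 = 432; T₄T₅ = 2·18·15 = 540.
Length 3: T₁..T₃: k=1: 0+432+19·18·2=1116; k=2: 4104+0+19·12·2=4560 → min 1116 | T₂..T₄: k=2: 0+432+18·12·18=4320; k=3: 432+0+18·2·18=1080 → min 1080 | T₃..T₅: k=3: 0+540+12·2·15=900; k=4: 432+0+12·18·15=3672 → min 900.
Length 4: T₁..T₄: k=1: 0+1080+19·18·18=7236; k=2: 4104+432+19·12·18=8640; k=3: 1116+0+19·2·18=1800 → min 1800 | T₂..T₅: k=2: 0+900+18·12·15=4140; k=3: 432+540+18·2·15=1512; k=4: 1080+0+18·18·15=5940 → min 1512.
Length 5: T₁..T₅: k=1: 0+1512+19·18·15=6642; k=2: 4104+900+19·12·15=8424; k=3: 1116+540+19·2·15=2226; k=4: 1800+0+19·18·15=6930 → min 2226.
Optimal order: ((T₁ × (T₂ × T₃)) × (T₄ × T₅)) with cost 2226.

2226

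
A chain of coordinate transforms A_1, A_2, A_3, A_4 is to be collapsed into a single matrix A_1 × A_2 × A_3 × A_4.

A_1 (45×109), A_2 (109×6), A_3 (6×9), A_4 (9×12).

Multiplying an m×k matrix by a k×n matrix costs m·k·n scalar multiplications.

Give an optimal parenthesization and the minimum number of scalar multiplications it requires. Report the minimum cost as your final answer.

33318

Adjacent pairs: A_1A_2 = 45·109·6 = 29430; A_2A_3 = 109·6·9 = 5886; A_3A_4 = 6·9·12 = 648.
Length 3: A_1..A_3: k=1: 0+5886+45·109·9=50031; k=2: 29430+0+45·6·9=31860 → min 31860 | A_2..A_4: k=2: 0+648+109·6·12=8496; k=3: 5886+0+109·9·12=17658 → min 8496.
Length 4: A_1..A_4: k=1: 0+8496+45·109·12=67356; k=2: 29430+648+45·6·12=33318; k=3: 31860+0+45·9·12=36720 → min 33318.
Optimal parenthesization: ((A_1 × A_2) × (A_3 × A_4)) with cost 33318.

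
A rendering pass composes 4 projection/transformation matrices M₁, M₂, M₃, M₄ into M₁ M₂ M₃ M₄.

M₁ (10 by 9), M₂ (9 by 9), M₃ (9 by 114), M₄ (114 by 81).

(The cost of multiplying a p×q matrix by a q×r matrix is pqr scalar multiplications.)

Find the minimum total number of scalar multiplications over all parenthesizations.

91206

Adjacent pairs: M₁M₂ = 10·9·9 = 810; M₂M₃ = 9·9·114 = 9234; M₃M₄ = 9·114·81 = 83106.
Length 3: M₁..M₃: k=1: 0+9234+10·9·114=19494; k=2: 810+0+10·9·114=11070 → min 11070 | M₂..M₄: k=2: 0+83106+9·9·81=89667; k=3: 9234+0+9·114·81=92340 → min 89667.
Length 4: M₁..M₄: k=1: 0+89667+10·9·81=96957; k=2: 810+83106+10·9·81=91206; k=3: 11070+0+10·114·81=103410 → min 91206.
Optimal order: ((M₁ M₂) (M₃ M₄)) with cost 91206.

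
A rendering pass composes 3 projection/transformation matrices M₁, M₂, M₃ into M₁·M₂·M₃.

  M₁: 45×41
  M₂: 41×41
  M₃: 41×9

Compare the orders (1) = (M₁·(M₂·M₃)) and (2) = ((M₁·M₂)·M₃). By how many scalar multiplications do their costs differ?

60516

Order (1) = (M₁·(M₂·M₃)): (M₂·M₃): 41×41 by 41×9 → 41×9, cost 41·41·9 = 15129; (M₁·(M₂·M₃)): 45×41 by 41×9 → 45×9, cost 45·41·9 = 16605; cumulative 31734. Total 31734.
Order (2) = ((M₁·M₂)·M₃): (M₁·M₂): 45×41 by 41×41 → 45×41, cost 45·41·41 = 75645; ((M₁·M₂)·M₃): 45×41 by 41×9 → 45×9, cost 45·41·9 = 16605; cumulative 92250. Total 92250.
Difference: |31734 − 92250| = 60516.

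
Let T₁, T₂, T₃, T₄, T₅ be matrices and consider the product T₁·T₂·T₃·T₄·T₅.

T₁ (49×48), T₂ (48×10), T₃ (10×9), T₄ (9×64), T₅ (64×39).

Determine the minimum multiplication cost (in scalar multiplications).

Adjacent pairs: T₁T₂ = 49·48·10 = 23520; T₂T₃ = 48·10·9 = 4320; T₃T₄ = 10·9·64 = 5760; T₄T₅ = 9·64·39 = 22464.
Length 3: T₁..T₃: k=1: 0+4320+49·48·9=25488; k=2: 23520+0+49·10·9=27930 → min 25488 | T₂..T₄: k=2: 0+5760+48·10·64=36480; k=3: 4320+0+48·9·64=31968 → min 31968 | T₃..T₅: k=3: 0+22464+10·9·39=25974; k=4: 5760+0+10·64·39=30720 → min 25974.
Length 4: T₁..T₄: k=1: 0+31968+49·48·64=182496; k=2: 23520+5760+49·10·64=60640; k=3: 25488+0+49·9·64=53712 → min 53712 | T₂..T₅: k=2: 0+25974+48·10·39=44694; k=3: 4320+22464+48·9·39=43632; k=4: 31968+0+48·64·39=151776 → min 43632.
Length 5: T₁..T₅: k=1: 0+43632+49·48·39=135360; k=2: 23520+25974+49·10·39=68604; k=3: 25488+22464+49·9·39=65151; k=4: 53712+0+49·64·39=176016 → min 65151.
Optimal order: ((T₁·(T₂·T₃))·(T₄·T₅)) with cost 65151.

65151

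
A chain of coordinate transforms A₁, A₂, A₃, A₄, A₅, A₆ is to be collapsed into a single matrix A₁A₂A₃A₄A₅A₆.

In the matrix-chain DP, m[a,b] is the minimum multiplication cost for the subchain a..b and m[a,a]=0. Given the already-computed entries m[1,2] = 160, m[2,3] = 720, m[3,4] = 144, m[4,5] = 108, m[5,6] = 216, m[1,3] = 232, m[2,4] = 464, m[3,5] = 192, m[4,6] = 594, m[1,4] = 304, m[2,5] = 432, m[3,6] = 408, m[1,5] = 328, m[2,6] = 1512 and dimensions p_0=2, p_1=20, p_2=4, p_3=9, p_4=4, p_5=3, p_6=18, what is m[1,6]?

m[1,6] = min over k∈[1,5] of m[1,k]+m[k+1,6]+p_{0}·p_k·p_{6}.
k=1: 0 + 1512 + 2·20·18 = 2232; k=2: 160 + 408 + 2·4·18 = 712; k=3: 232 + 594 + 2·9·18 = 1150; k=4: 304 + 216 + 2·4·18 = 664; k=5: 328 + 0 + 2·3·18 = 436.
Minimum: 436 at k=5.

436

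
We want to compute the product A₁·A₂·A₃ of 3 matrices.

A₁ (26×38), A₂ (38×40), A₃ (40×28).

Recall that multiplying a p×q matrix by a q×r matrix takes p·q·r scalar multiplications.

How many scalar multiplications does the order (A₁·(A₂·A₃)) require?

70224

(A₂·A₃): 38×40 by 40×28 → 38×28, cost 38·40·28 = 42560
(A₁·(A₂·A₃)): 26×38 by 38×28 → 26×28, cost 26·38·28 = 27664; cumulative 70224
Total: 70224 scalar multiplications.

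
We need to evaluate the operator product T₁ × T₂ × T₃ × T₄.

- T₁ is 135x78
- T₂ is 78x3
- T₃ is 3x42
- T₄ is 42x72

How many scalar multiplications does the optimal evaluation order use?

Adjacent pairs: T₁T₂ = 135·78·3 = 31590; T₂T₃ = 78·3·42 = 9828; T₃T₄ = 3·42·72 = 9072.
Length 3: T₁..T₃: k=1: 0+9828+135·78·42=452088; k=2: 31590+0+135·3·42=48600 → min 48600 | T₂..T₄: k=2: 0+9072+78·3·72=25920; k=3: 9828+0+78·42·72=245700 → min 25920.
Length 4: T₁..T₄: k=1: 0+25920+135·78·72=784080; k=2: 31590+9072+135·3·72=69822; k=3: 48600+0+135·42·72=456840 → min 69822.
Optimal order: ((T₁ × T₂) × (T₃ × T₄)) with cost 69822.

69822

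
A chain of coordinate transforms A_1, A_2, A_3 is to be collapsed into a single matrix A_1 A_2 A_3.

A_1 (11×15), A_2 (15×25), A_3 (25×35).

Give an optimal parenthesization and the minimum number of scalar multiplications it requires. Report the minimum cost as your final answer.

13750

(A_1 (A_2 A_3)): cost 18900.
((A_1 A_2) A_3): cost 13750.
Optimal: ((A_1 A_2) A_3) with cost 13750.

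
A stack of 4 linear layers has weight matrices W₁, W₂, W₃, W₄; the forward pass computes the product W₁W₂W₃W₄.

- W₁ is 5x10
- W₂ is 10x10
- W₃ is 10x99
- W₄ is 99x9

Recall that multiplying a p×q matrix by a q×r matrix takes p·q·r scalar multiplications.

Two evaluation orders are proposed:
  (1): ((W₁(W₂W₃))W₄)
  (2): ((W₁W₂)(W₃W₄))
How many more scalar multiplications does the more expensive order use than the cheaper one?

Order (1) = ((W₁(W₂W₃))W₄): (W₂W₃): 10×10 by 10×99 → 10×99, cost 10·10·99 = 9900; (W₁(W₂W₃)): 5×10 by 10×99 → 5×99, cost 5·10·99 = 4950; cumulative 14850; ((W₁(W₂W₃))W₄): 5×99 by 99×9 → 5×9, cost 5·99·9 = 4455; cumulative 19305. Total 19305.
Order (2) = ((W₁W₂)(W₃W₄)): (W₁W₂): 5×10 by 10×10 → 5×10, cost 5·10·10 = 500; (W₃W₄): 10×99 by 99×9 → 10×9, cost 10·99·9 = 8910; ((W₁W₂)(W₃W₄)): 5×10 by 10×9 → 5×9, cost 5·10·9 = 450; cumulative 9860. Total 9860.
Difference: |19305 − 9860| = 9445.

9445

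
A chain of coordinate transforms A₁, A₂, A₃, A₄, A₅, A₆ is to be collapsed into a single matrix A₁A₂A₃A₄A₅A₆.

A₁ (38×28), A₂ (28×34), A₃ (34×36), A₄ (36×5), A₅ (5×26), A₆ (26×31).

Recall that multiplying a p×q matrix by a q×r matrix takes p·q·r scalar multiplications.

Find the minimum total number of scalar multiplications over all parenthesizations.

Adjacent pairs: A₁A₂ = 38·28·34 = 36176; A₂A₃ = 28·34·36 = 34272; A₃A₄ = 34·36·5 = 6120; A₄A₅ = 36·5·26 = 4680; A₅A₆ = 5·26·31 = 4030.
Length 3: A₁..A₃: k=1: 0+34272+38·28·36=72576; k=2: 36176+0+38·34·36=82688 → min 72576 | A₂..A₄: k=2: 0+6120+28·34·5=10880; k=3: 34272+0+28·36·5=39312 → min 10880 | A₃..A₅: k=3: 0+4680+34·36·26=36504; k=4: 6120+0+34·5·26=10540 → min 10540 | A₄..A₆: k=4: 0+4030+36·5·31=9610; k=5: 4680+0+36·26·31=33696 → min 9610.
Length 4: A₁..A₄: k=1: 0+10880+38·28·5=16200; k=2: 36176+6120+38·34·5=48756; k=3: 72576+0+38·36·5=79416 → min 16200 | A₂..A₅: k=2: 0+10540+28·34·26=35292; k=3: 34272+4680+28·36·26=65160; k=4: 10880+0+28·5·26=14520 → min 14520 | A₃..A₆: k=3: 0+9610+34·36·31=47554; k=4: 6120+4030+34·5·31=15420; k=5: 10540+0+34·26·31=37944 → min 15420.
Length 5: A₁..A₅: k=1: 0+14520+38·28·26=42184; k=2: 36176+10540+38·34·26=80308; k=3: 72576+4680+38·36·26=112824; k=4: 16200+0+38·5·26=21140 → min 21140 | A₂..A₆: k=2: 0+15420+28·34·31=44932; k=3: 34272+9610+28·36·31=75130; k=4: 10880+4030+28·5·31=19250; k=5: 14520+0+28·26·31=37088 → min 19250.
Length 6: A₁..A₆: k=1: 0+19250+38·28·31=52234; k=2: 36176+15420+38·34·31=91648; k=3: 72576+9610+38·36·31=124594; k=4: 16200+4030+38·5·31=26120; k=5: 21140+0+38·26·31=51768 → min 26120.
Optimal order: ((A₁(A₂(A₃A₄)))(A₅A₆)) with cost 26120.

26120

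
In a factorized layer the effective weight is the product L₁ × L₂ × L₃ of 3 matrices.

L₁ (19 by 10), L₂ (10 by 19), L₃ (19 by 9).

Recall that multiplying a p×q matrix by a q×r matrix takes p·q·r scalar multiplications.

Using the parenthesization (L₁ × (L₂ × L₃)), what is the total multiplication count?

3420

(L₂ × L₃): 10×19 by 19×9 → 10×9, cost 10·19·9 = 1710
(L₁ × (L₂ × L₃)): 19×10 by 10×9 → 19×9, cost 19·10·9 = 1710; cumulative 3420
Total: 3420 scalar multiplications.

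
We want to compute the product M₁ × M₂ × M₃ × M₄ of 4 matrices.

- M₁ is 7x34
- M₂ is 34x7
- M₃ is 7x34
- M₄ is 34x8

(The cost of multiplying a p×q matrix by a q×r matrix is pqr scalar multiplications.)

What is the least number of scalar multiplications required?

Adjacent pairs: M₁M₂ = 7·34·7 = 1666; M₂M₃ = 34·7·34 = 8092; M₃M₄ = 7·34·8 = 1904.
Length 3: M₁..M₃: k=1: 0+8092+7·34·34=16184; k=2: 1666+0+7·7·34=3332 → min 3332 | M₂..M₄: k=2: 0+1904+34·7·8=3808; k=3: 8092+0+34·34·8=17340 → min 3808.
Length 4: M₁..M₄: k=1: 0+3808+7·34·8=5712; k=2: 1666+1904+7·7·8=3962; k=3: 3332+0+7·34·8=5236 → min 3962.
Optimal order: ((M₁ × M₂) × (M₃ × M₄)) with cost 3962.

3962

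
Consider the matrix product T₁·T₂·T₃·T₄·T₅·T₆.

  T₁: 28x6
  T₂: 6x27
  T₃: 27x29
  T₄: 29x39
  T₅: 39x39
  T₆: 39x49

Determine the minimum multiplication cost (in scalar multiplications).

40308

Adjacent pairs: T₁T₂ = 28·6·27 = 4536; T₂T₃ = 6·27·29 = 4698; T₃T₄ = 27·29·39 = 30537; T₄T₅ = 29·39·39 = 44109; T₅T₆ = 39·39·49 = 74529.
Length 3: T₁..T₃: k=1: 0+4698+28·6·29=9570; k=2: 4536+0+28·27·29=26460 → min 9570 | T₂..T₄: k=2: 0+30537+6·27·39=36855; k=3: 4698+0+6·29·39=11484 → min 11484 | T₃..T₅: k=3: 0+44109+27·29·39=74646; k=4: 30537+0+27·39·39=71604 → min 71604 | T₄..T₆: k=4: 0+74529+29·39·49=129948; k=5: 44109+0+29·39·49=99528 → min 99528.
Length 4: T₁..T₄: k=1: 0+11484+28·6·39=18036; k=2: 4536+30537+28·27·39=64557; k=3: 9570+0+28·29·39=41238 → min 18036 | T₂..T₅: k=2: 0+71604+6·27·39=77922; k=3: 4698+44109+6·29·39=55593; k=4: 11484+0+6·39·39=20610 → min 20610 | T₃..T₆: k=3: 0+99528+27·29·49=137895; k=4: 30537+74529+27·39·49=156663; k=5: 71604+0+27·39·49=123201 → min 123201.
Length 5: T₁..T₅: k=1: 0+20610+28·6·39=27162; k=2: 4536+71604+28·27·39=105624; k=3: 9570+44109+28·29·39=85347; k=4: 18036+0+28·39·39=60624 → min 27162 | T₂..T₆: k=2: 0+123201+6·27·49=131139; k=3: 4698+99528+6·29·49=112752; k=4: 11484+74529+6·39·49=97479; k=5: 20610+0+6·39·49=32076 → min 32076.
Length 6: T₁..T₆: k=1: 0+32076+28·6·49=40308; k=2: 4536+123201+28·27·49=164781; k=3: 9570+99528+28·29·49=148886; k=4: 18036+74529+28·39·49=146073; k=5: 27162+0+28·39·49=80670 → min 40308.
Optimal order: (T₁·((((T₂·T₃)·T₄)·T₅)·T₆)) with cost 40308.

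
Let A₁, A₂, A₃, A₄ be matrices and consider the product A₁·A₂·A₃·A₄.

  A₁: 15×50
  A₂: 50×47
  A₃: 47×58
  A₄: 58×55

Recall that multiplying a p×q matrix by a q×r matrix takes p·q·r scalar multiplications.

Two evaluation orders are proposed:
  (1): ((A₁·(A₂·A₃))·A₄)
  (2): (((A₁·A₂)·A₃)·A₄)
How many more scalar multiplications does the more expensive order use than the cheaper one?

Order (1) = ((A₁·(A₂·A₃))·A₄): (A₂·A₃): 50×47 by 47×58 → 50×58, cost 50·47·58 = 136300; (A₁·(A₂·A₃)): 15×50 by 50×58 → 15×58, cost 15·50·58 = 43500; cumulative 179800; ((A₁·(A₂·A₃))·A₄): 15×58 by 58×55 → 15×55, cost 15·58·55 = 47850; cumulative 227650. Total 227650.
Order (2) = (((A₁·A₂)·A₃)·A₄): (A₁·A₂): 15×50 by 50×47 → 15×47, cost 15·50·47 = 35250; ((A₁·A₂)·A₃): 15×47 by 47×58 → 15×58, cost 15·47·58 = 40890; cumulative 76140; (((A₁·A₂)·A₃)·A₄): 15×58 by 58×55 → 15×55, cost 15·58·55 = 47850; cumulative 123990. Total 123990.
Difference: |227650 − 123990| = 103660.

103660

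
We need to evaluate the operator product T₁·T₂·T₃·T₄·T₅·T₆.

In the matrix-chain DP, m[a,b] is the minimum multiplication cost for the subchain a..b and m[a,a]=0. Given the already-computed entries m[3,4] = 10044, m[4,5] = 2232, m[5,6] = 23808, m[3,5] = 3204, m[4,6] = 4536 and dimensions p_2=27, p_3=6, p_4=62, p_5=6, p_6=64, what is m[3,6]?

13572

m[3,6] = min over k∈[3,5] of m[3,k]+m[k+1,6]+p_{2}·p_k·p_{6}.
k=3: 0 + 4536 + 27·6·64 = 14904; k=4: 10044 + 23808 + 27·62·64 = 140988; k=5: 3204 + 0 + 27·6·64 = 13572.
Minimum: 13572 at k=5.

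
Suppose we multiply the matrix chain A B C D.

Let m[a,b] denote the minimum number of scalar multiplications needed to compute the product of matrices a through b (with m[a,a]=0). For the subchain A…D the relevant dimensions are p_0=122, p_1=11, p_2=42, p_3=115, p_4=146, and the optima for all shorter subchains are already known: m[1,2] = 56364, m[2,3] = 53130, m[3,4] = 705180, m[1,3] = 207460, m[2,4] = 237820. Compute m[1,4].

m[1,4] = min over k∈[1,3] of m[1,k]+m[k+1,4]+p_{0}·p_k·p_{4}.
k=1: 0 + 237820 + 122·11·146 = 433752; k=2: 56364 + 705180 + 122·42·146 = 1509648; k=3: 207460 + 0 + 122·115·146 = 2255840.
Minimum: 433752 at k=1.

433752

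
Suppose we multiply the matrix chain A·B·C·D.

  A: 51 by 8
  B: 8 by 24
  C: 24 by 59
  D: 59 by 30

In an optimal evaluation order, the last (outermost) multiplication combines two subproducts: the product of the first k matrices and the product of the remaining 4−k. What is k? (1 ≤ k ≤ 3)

Adjacent pairs: AB = 51·8·24 = 9792; BC = 8·24·59 = 11328; CD = 24·59·30 = 42480.
Length 3: A..C: k=1: 0+11328+51·8·59=35400; k=2: 9792+0+51·24·59=82008 → min 35400 | B..D: k=2: 0+42480+8·24·30=48240; k=3: 11328+0+8·59·30=25488 → min 25488.
Top-level splits: k=1: (A..A)·(B..D) → 0+25488+51·8·30 = 37728; k=2: (A..B)·(C..D) → 9792+42480+51·24·30 = 88992; k=3: (A..C)·(D..D) → 35400+0+51·59·30 = 125670.
Best split is after A, i.e. k = 1.

1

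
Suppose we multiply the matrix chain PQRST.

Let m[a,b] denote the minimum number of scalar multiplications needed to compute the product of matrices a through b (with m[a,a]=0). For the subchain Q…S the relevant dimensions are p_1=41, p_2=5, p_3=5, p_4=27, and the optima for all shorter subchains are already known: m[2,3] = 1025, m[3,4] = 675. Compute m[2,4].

6210

m[2,4] = min over k∈[2,3] of m[2,k]+m[k+1,4]+p_{1}·p_k·p_{4}.
k=2: 0 + 675 + 41·5·27 = 6210; k=3: 1025 + 0 + 41·5·27 = 6560.
Minimum: 6210 at k=2.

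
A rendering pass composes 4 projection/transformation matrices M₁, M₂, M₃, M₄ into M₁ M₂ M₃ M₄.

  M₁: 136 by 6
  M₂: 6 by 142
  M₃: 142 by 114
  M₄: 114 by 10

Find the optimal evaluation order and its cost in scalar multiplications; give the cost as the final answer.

112128

Adjacent pairs: M₁M₂ = 136·6·142 = 115872; M₂M₃ = 6·142·114 = 97128; M₃M₄ = 142·114·10 = 161880.
Length 3: M₁..M₃: k=1: 0+97128+136·6·114=190152; k=2: 115872+0+136·142·114=2317440 → min 190152 | M₂..M₄: k=2: 0+161880+6·142·10=170400; k=3: 97128+0+6·114·10=103968 → min 103968.
Length 4: M₁..M₄: k=1: 0+103968+136·6·10=112128; k=2: 115872+161880+136·142·10=470872; k=3: 190152+0+136·114·10=345192 → min 112128.
Optimal parenthesization: (M₁ ((M₂ M₃) M₄)) with cost 112128.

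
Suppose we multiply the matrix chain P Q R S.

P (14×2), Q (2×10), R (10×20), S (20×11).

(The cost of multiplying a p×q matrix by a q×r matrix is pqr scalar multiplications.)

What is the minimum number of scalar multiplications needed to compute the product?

Adjacent pairs: PQ = 14·2·10 = 280; QR = 2·10·20 = 400; RS = 10·20·11 = 2200.
Length 3: P..R: k=1: 0+400+14·2·20=960; k=2: 280+0+14·10·20=3080 → min 960 | Q..S: k=2: 0+2200+2·10·11=2420; k=3: 400+0+2·20·11=840 → min 840.
Length 4: P..S: k=1: 0+840+14·2·11=1148; k=2: 280+2200+14·10·11=4020; k=3: 960+0+14·20·11=4040 → min 1148.
Optimal order: (P ((Q R) S)) with cost 1148.

1148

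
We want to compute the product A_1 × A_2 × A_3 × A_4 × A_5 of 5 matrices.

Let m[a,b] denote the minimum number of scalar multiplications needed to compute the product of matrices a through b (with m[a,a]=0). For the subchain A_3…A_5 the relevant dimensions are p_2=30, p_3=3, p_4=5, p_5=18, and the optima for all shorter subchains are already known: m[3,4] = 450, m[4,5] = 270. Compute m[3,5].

1890

m[3,5] = min over k∈[3,4] of m[3,k]+m[k+1,5]+p_{2}·p_k·p_{5}.
k=3: 0 + 270 + 30·3·18 = 1890; k=4: 450 + 0 + 30·5·18 = 3150.
Minimum: 1890 at k=3.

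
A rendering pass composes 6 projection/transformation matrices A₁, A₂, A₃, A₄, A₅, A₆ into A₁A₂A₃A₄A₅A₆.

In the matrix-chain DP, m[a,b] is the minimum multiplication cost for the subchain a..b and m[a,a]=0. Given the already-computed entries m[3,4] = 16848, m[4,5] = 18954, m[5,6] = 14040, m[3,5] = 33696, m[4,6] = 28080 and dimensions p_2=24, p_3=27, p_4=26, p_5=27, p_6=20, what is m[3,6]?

41040

m[3,6] = min over k∈[3,5] of m[3,k]+m[k+1,6]+p_{2}·p_k·p_{6}.
k=3: 0 + 28080 + 24·27·20 = 41040; k=4: 16848 + 14040 + 24·26·20 = 43368; k=5: 33696 + 0 + 24·27·20 = 46656.
Minimum: 41040 at k=3.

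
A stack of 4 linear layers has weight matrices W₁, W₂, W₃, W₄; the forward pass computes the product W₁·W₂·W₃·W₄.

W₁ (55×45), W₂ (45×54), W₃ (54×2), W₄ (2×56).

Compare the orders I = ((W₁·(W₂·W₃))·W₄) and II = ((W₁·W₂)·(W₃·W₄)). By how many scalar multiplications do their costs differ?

Order I = ((W₁·(W₂·W₃))·W₄): (W₂·W₃): 45×54 by 54×2 → 45×2, cost 45·54·2 = 4860; (W₁·(W₂·W₃)): 55×45 by 45×2 → 55×2, cost 55·45·2 = 4950; cumulative 9810; ((W₁·(W₂·W₃))·W₄): 55×2 by 2×56 → 55×56, cost 55·2·56 = 6160; cumulative 15970. Total 15970.
Order II = ((W₁·W₂)·(W₃·W₄)): (W₁·W₂): 55×45 by 45×54 → 55×54, cost 55·45·54 = 133650; (W₃·W₄): 54×2 by 2×56 → 54×56, cost 54·2·56 = 6048; ((W₁·W₂)·(W₃·W₄)): 55×54 by 54×56 → 55×56, cost 55·54·56 = 166320; cumulative 306018. Total 306018.
Difference: |15970 − 306018| = 290048.

290048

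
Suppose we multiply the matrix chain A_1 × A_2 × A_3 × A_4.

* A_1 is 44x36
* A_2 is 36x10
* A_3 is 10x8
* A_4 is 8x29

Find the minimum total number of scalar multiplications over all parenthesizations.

Adjacent pairs: A_1A_2 = 44·36·10 = 15840; A_2A_3 = 36·10·8 = 2880; A_3A_4 = 10·8·29 = 2320.
Length 3: A_1..A_3: k=1: 0+2880+44·36·8=15552; k=2: 15840+0+44·10·8=19360 → min 15552 | A_2..A_4: k=2: 0+2320+36·10·29=12760; k=3: 2880+0+36·8·29=11232 → min 11232.
Length 4: A_1..A_4: k=1: 0+11232+44·36·29=57168; k=2: 15840+2320+44·10·29=30920; k=3: 15552+0+44·8·29=25760 → min 25760.
Optimal order: ((A_1 × (A_2 × A_3)) × A_4) with cost 25760.

25760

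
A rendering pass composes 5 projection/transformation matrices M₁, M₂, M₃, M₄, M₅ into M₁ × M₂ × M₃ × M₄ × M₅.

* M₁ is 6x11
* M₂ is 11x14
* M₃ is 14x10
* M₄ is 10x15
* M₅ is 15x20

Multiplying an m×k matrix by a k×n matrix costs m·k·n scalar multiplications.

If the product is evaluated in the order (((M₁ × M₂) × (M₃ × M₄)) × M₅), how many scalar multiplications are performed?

(M₁ × M₂): 6×11 by 11×14 → 6×14, cost 6·11·14 = 924
(M₃ × M₄): 14×10 by 10×15 → 14×15, cost 14·10·15 = 2100
((M₁ × M₂) × (M₃ × M₄)): 6×14 by 14×15 → 6×15, cost 6·14·15 = 1260; cumulative 4284
(((M₁ × M₂) × (M₃ × M₄)) × M₅): 6×15 by 15×20 → 6×20, cost 6·15·20 = 1800; cumulative 6084
Total: 6084 scalar multiplications.

6084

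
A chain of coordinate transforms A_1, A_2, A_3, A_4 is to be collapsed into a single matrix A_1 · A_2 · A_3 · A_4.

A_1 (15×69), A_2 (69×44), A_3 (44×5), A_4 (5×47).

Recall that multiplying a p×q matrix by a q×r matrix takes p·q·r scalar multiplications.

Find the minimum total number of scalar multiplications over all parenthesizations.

23880

Adjacent pairs: A_1A_2 = 15·69·44 = 45540; A_2A_3 = 69·44·5 = 15180; A_3A_4 = 44·5·47 = 10340.
Length 3: A_1..A_3: k=1: 0+15180+15·69·5=20355; k=2: 45540+0+15·44·5=48840 → min 20355 | A_2..A_4: k=2: 0+10340+69·44·47=153032; k=3: 15180+0+69·5·47=31395 → min 31395.
Length 4: A_1..A_4: k=1: 0+31395+15·69·47=80040; k=2: 45540+10340+15·44·47=86900; k=3: 20355+0+15·5·47=23880 → min 23880.
Optimal order: ((A_1 · (A_2 · A_3)) · A_4) with cost 23880.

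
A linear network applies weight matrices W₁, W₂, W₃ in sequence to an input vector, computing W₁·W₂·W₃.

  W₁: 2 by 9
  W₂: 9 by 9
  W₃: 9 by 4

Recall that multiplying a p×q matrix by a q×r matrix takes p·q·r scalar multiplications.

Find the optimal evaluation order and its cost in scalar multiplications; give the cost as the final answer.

234

(W₁·(W₂·W₃)): cost 396.
((W₁·W₂)·W₃): cost 234.
Optimal: ((W₁·W₂)·W₃) with cost 234.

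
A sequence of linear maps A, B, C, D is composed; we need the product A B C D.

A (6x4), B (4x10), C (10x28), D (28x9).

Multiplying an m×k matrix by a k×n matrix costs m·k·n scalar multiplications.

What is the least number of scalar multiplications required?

Adjacent pairs: AB = 6·4·10 = 240; BC = 4·10·28 = 1120; CD = 10·28·9 = 2520.
Length 3: A..C: k=1: 0+1120+6·4·28=1792; k=2: 240+0+6·10·28=1920 → min 1792 | B..D: k=2: 0+2520+4·10·9=2880; k=3: 1120+0+4·28·9=2128 → min 2128.
Length 4: A..D: k=1: 0+2128+6·4·9=2344; k=2: 240+2520+6·10·9=3300; k=3: 1792+0+6·28·9=3304 → min 2344.
Optimal order: (A ((B C) D)) with cost 2344.

2344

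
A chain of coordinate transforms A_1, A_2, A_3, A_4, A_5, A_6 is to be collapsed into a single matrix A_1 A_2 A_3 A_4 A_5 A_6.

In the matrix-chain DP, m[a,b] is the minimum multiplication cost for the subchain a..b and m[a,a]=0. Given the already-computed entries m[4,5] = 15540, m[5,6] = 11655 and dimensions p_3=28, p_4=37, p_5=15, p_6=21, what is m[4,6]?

24360

m[4,6] = min over k∈[4,5] of m[4,k]+m[k+1,6]+p_{3}·p_k·p_{6}.
k=4: 0 + 11655 + 28·37·21 = 33411; k=5: 15540 + 0 + 28·15·21 = 24360.
Minimum: 24360 at k=5.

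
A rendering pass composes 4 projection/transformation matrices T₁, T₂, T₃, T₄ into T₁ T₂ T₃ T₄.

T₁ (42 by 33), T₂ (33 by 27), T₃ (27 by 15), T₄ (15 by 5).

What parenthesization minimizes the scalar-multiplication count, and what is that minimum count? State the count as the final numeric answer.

13410

Adjacent pairs: T₁T₂ = 42·33·27 = 37422; T₂T₃ = 33·27·15 = 13365; T₃T₄ = 27·15·5 = 2025.
Length 3: T₁..T₃: k=1: 0+13365+42·33·15=34155; k=2: 37422+0+42·27·15=54432 → min 34155 | T₂..T₄: k=2: 0+2025+33·27·5=6480; k=3: 13365+0+33·15·5=15840 → min 6480.
Length 4: T₁..T₄: k=1: 0+6480+42·33·5=13410; k=2: 37422+2025+42·27·5=45117; k=3: 34155+0+42·15·5=37305 → min 13410.
Optimal parenthesization: (T₁ (T₂ (T₃ T₄))) with cost 13410.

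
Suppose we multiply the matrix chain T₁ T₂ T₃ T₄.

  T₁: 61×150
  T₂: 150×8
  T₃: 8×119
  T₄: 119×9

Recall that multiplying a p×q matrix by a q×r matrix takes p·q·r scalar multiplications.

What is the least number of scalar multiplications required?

86160

Adjacent pairs: T₁T₂ = 61·150·8 = 73200; T₂T₃ = 150·8·119 = 142800; T₃T₄ = 8·119·9 = 8568.
Length 3: T₁..T₃: k=1: 0+142800+61·150·119=1231650; k=2: 73200+0+61·8·119=131272 → min 131272 | T₂..T₄: k=2: 0+8568+150·8·9=19368; k=3: 142800+0+150·119·9=303450 → min 19368.
Length 4: T₁..T₄: k=1: 0+19368+61·150·9=101718; k=2: 73200+8568+61·8·9=86160; k=3: 131272+0+61·119·9=196603 → min 86160.
Optimal order: ((T₁ T₂) (T₃ T₄)) with cost 86160.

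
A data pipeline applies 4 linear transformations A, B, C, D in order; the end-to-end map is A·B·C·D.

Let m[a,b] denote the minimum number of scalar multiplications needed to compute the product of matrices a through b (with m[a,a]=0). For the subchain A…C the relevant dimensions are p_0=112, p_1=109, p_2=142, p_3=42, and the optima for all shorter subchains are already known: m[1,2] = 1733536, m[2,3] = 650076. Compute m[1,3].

1162812

m[1,3] = min over k∈[1,2] of m[1,k]+m[k+1,3]+p_{0}·p_k·p_{3}.
k=1: 0 + 650076 + 112·109·42 = 1162812; k=2: 1733536 + 0 + 112·142·42 = 2401504.
Minimum: 1162812 at k=1.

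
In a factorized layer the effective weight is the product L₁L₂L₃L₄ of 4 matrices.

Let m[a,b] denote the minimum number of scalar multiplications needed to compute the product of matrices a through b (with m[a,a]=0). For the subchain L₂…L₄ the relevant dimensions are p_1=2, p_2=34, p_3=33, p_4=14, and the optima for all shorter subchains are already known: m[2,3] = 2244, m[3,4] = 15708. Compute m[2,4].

3168

m[2,4] = min over k∈[2,3] of m[2,k]+m[k+1,4]+p_{1}·p_k·p_{4}.
k=2: 0 + 15708 + 2·34·14 = 16660; k=3: 2244 + 0 + 2·33·14 = 3168.
Minimum: 3168 at k=3.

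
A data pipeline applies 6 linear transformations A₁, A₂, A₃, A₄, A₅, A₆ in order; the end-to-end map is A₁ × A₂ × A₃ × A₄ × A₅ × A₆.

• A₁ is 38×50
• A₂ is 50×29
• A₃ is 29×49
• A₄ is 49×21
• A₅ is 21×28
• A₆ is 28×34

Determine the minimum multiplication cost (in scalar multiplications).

Adjacent pairs: A₁A₂ = 38·50·29 = 55100; A₂A₃ = 50·29·49 = 71050; A₃A₄ = 29·49·21 = 29841; A₄A₅ = 49·21·28 = 28812; A₅A₆ = 21·28·34 = 19992.
Length 3: A₁..A₃: k=1: 0+71050+38·50·49=164150; k=2: 55100+0+38·29·49=109098 → min 109098 | A₂..A₄: k=2: 0+29841+50·29·21=60291; k=3: 71050+0+50·49·21=122500 → min 60291 | A₃..A₅: k=3: 0+28812+29·49·28=68600; k=4: 29841+0+29·21·28=46893 → min 46893 | A₄..A₆: k=4: 0+19992+49·21·34=54978; k=5: 28812+0+49·28·34=75460 → min 54978.
Length 4: A₁..A₄: k=1: 0+60291+38·50·21=100191; k=2: 55100+29841+38·29·21=108083; k=3: 109098+0+38·49·21=148200 → min 100191 | A₂..A₅: k=2: 0+46893+50·29·28=87493; k=3: 71050+28812+50·49·28=168462; k=4: 60291+0+50·21·28=89691 → min 87493 | A₃..A₆: k=3: 0+54978+29·49·34=103292; k=4: 29841+19992+29·21·34=70539; k=5: 46893+0+29·28·34=74501 → min 70539.
Length 5: A₁..A₅: k=1: 0+87493+38·50·28=140693; k=2: 55100+46893+38·29·28=132849; k=3: 109098+28812+38·49·28=190046; k=4: 100191+0+38·21·28=122535 → min 122535 | A₂..A₆: k=2: 0+70539+50·29·34=119839; k=3: 71050+54978+50·49·34=209328; k=4: 60291+19992+50·21·34=115983; k=5: 87493+0+50·28·34=135093 → min 115983.
Length 6: A₁..A₆: k=1: 0+115983+38·50·34=180583; k=2: 55100+70539+38·29·34=163107; k=3: 109098+54978+38·49·34=227384; k=4: 100191+19992+38·21·34=147315; k=5: 122535+0+38·28·34=158711 → min 147315.
Optimal order: ((A₁ × (A₂ × (A₃ × A₄))) × (A₅ × A₆)) with cost 147315.

147315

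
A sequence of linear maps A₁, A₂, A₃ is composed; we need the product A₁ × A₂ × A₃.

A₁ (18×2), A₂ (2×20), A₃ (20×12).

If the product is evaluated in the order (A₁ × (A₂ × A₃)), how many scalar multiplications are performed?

912

(A₂ × A₃): 2×20 by 20×12 → 2×12, cost 2·20·12 = 480
(A₁ × (A₂ × A₃)): 18×2 by 2×12 → 18×12, cost 18·2·12 = 432; cumulative 912
Total: 912 scalar multiplications.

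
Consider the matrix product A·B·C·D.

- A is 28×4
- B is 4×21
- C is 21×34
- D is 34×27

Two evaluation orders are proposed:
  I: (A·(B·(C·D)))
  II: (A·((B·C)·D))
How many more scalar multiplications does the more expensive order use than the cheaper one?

15018

Order I = (A·(B·(C·D))): (C·D): 21×34 by 34×27 → 21×27, cost 21·34·27 = 19278; (B·(C·D)): 4×21 by 21×27 → 4×27, cost 4·21·27 = 2268; cumulative 21546; (A·(B·(C·D))): 28×4 by 4×27 → 28×27, cost 28·4·27 = 3024; cumulative 24570. Total 24570.
Order II = (A·((B·C)·D)): (B·C): 4×21 by 21×34 → 4×34, cost 4·21·34 = 2856; ((B·C)·D): 4×34 by 34×27 → 4×27, cost 4·34·27 = 3672; cumulative 6528; (A·((B·C)·D)): 28×4 by 4×27 → 28×27, cost 28·4·27 = 3024; cumulative 9552. Total 9552.
Difference: |24570 − 9552| = 15018.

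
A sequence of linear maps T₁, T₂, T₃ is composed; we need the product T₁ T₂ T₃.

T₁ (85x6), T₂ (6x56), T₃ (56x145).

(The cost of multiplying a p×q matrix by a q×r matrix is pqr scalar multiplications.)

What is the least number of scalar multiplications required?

Order (T₁ (T₂ T₃)): (T₂ T₃): 6×56 by 56×145 → 6×145, cost 6·56·145 = 48720; (T₁ (T₂ T₃)): 85×6 by 6×145 → 85×145, cost 85·6·145 = 73950; cumulative 122670. Total 122670.
Order ((T₁ T₂) T₃): (T₁ T₂): 85×6 by 6×56 → 85×56, cost 85·6·56 = 28560; ((T₁ T₂) T₃): 85×56 by 56×145 → 85×145, cost 85·56·145 = 690200; cumulative 718760. Total 718760.
Minimum: 122670.

122670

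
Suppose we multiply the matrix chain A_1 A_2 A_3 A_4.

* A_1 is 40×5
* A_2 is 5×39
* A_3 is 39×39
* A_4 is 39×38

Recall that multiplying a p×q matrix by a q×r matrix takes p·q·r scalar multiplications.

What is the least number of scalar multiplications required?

22615

Adjacent pairs: A_1A_2 = 40·5·39 = 7800; A_2A_3 = 5·39·39 = 7605; A_3A_4 = 39·39·38 = 57798.
Length 3: A_1..A_3: k=1: 0+7605+40·5·39=15405; k=2: 7800+0+40·39·39=68640 → min 15405 | A_2..A_4: k=2: 0+57798+5·39·38=65208; k=3: 7605+0+5·39·38=15015 → min 15015.
Length 4: A_1..A_4: k=1: 0+15015+40·5·38=22615; k=2: 7800+57798+40·39·38=124878; k=3: 15405+0+40·39·38=74685 → min 22615.
Optimal order: (A_1 ((A_2 A_3) A_4)) with cost 22615.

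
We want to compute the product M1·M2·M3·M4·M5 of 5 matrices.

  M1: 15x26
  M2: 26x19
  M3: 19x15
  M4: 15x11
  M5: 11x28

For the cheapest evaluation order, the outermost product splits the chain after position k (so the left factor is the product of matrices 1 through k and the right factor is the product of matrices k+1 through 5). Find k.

Adjacent pairs: M1M2 = 15·26·19 = 7410; M2M3 = 26·19·15 = 7410; M3M4 = 19·15·11 = 3135; M4M5 = 15·11·28 = 4620.
Length 3: M1..M3: k=1: 0+7410+15·26·15=13260; k=2: 7410+0+15·19·15=11685 → min 11685 | M2..M4: k=2: 0+3135+26·19·11=8569; k=3: 7410+0+26·15·11=11700 → min 8569 | M3..M5: k=3: 0+4620+19·15·28=12600; k=4: 3135+0+19·11·28=8987 → min 8987.
Length 4: M1..M4: k=1: 0+8569+15·26·11=12859; k=2: 7410+3135+15·19·11=13680; k=3: 11685+0+15·15·11=14160 → min 12859 | M2..M5: k=2: 0+8987+26·19·28=22819; k=3: 7410+4620+26·15·28=22950; k=4: 8569+0+26·11·28=16577 → min 16577.
Top-level splits: k=1: (M1..M1)·(M2..M5) → 0+16577+15·26·28 = 27497; k=2: (M1..M2)·(M3..M5) → 7410+8987+15·19·28 = 24377; k=3: (M1..M3)·(M4..M5) → 11685+4620+15·15·28 = 22605; k=4: (M1..M4)·(M5..M5) → 12859+0+15·11·28 = 17479.
Best split is after M4, i.e. k = 4.

4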